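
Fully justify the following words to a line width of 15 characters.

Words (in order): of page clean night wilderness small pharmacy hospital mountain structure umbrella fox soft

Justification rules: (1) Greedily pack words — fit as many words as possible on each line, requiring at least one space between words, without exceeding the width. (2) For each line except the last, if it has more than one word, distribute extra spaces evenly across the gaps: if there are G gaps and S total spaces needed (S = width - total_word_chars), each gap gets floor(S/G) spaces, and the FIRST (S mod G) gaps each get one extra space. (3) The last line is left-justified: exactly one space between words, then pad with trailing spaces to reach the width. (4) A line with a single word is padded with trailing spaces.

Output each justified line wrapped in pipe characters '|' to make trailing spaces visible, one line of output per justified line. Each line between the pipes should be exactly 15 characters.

Answer: |of  page  clean|
|night          |
|wilderness     |
|small  pharmacy|
|hospital       |
|mountain       |
|structure      |
|umbrella    fox|
|soft           |

Derivation:
Line 1: ['of', 'page', 'clean'] (min_width=13, slack=2)
Line 2: ['night'] (min_width=5, slack=10)
Line 3: ['wilderness'] (min_width=10, slack=5)
Line 4: ['small', 'pharmacy'] (min_width=14, slack=1)
Line 5: ['hospital'] (min_width=8, slack=7)
Line 6: ['mountain'] (min_width=8, slack=7)
Line 7: ['structure'] (min_width=9, slack=6)
Line 8: ['umbrella', 'fox'] (min_width=12, slack=3)
Line 9: ['soft'] (min_width=4, slack=11)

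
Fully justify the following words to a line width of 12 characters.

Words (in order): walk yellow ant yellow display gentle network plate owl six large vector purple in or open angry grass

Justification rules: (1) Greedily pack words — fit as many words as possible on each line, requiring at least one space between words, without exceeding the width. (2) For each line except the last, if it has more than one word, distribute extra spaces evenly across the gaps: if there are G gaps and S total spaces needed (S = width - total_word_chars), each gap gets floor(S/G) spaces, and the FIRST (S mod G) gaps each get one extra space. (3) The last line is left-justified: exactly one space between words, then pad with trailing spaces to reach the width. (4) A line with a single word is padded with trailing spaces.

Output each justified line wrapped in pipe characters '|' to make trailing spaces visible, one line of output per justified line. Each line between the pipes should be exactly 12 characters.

Answer: |walk  yellow|
|ant   yellow|
|display     |
|gentle      |
|network     |
|plate    owl|
|six    large|
|vector      |
|purple in or|
|open   angry|
|grass       |

Derivation:
Line 1: ['walk', 'yellow'] (min_width=11, slack=1)
Line 2: ['ant', 'yellow'] (min_width=10, slack=2)
Line 3: ['display'] (min_width=7, slack=5)
Line 4: ['gentle'] (min_width=6, slack=6)
Line 5: ['network'] (min_width=7, slack=5)
Line 6: ['plate', 'owl'] (min_width=9, slack=3)
Line 7: ['six', 'large'] (min_width=9, slack=3)
Line 8: ['vector'] (min_width=6, slack=6)
Line 9: ['purple', 'in', 'or'] (min_width=12, slack=0)
Line 10: ['open', 'angry'] (min_width=10, slack=2)
Line 11: ['grass'] (min_width=5, slack=7)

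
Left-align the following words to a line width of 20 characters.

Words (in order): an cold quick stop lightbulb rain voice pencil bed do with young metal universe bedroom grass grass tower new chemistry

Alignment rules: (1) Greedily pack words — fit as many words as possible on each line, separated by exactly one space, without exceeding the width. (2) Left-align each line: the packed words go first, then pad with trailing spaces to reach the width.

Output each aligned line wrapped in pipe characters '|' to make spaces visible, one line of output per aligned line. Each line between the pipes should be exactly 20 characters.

Line 1: ['an', 'cold', 'quick', 'stop'] (min_width=18, slack=2)
Line 2: ['lightbulb', 'rain', 'voice'] (min_width=20, slack=0)
Line 3: ['pencil', 'bed', 'do', 'with'] (min_width=18, slack=2)
Line 4: ['young', 'metal', 'universe'] (min_width=20, slack=0)
Line 5: ['bedroom', 'grass', 'grass'] (min_width=19, slack=1)
Line 6: ['tower', 'new', 'chemistry'] (min_width=19, slack=1)

Answer: |an cold quick stop  |
|lightbulb rain voice|
|pencil bed do with  |
|young metal universe|
|bedroom grass grass |
|tower new chemistry |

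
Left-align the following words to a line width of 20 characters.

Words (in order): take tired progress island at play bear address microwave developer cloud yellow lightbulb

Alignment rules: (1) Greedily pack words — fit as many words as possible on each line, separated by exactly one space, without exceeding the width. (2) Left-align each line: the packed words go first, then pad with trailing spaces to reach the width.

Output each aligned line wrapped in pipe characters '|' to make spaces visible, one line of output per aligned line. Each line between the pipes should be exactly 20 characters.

Line 1: ['take', 'tired', 'progress'] (min_width=19, slack=1)
Line 2: ['island', 'at', 'play', 'bear'] (min_width=19, slack=1)
Line 3: ['address', 'microwave'] (min_width=17, slack=3)
Line 4: ['developer', 'cloud'] (min_width=15, slack=5)
Line 5: ['yellow', 'lightbulb'] (min_width=16, slack=4)

Answer: |take tired progress |
|island at play bear |
|address microwave   |
|developer cloud     |
|yellow lightbulb    |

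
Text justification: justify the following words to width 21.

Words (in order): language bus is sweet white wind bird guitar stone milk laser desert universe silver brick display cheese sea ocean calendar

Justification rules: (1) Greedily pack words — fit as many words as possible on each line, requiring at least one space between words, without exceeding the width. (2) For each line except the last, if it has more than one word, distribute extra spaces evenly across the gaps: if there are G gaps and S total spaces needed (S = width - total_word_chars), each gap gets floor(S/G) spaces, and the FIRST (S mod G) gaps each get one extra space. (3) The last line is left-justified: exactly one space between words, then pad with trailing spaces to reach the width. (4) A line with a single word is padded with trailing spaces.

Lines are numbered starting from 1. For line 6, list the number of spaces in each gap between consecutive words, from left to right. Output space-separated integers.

Line 1: ['language', 'bus', 'is', 'sweet'] (min_width=21, slack=0)
Line 2: ['white', 'wind', 'bird'] (min_width=15, slack=6)
Line 3: ['guitar', 'stone', 'milk'] (min_width=17, slack=4)
Line 4: ['laser', 'desert', 'universe'] (min_width=21, slack=0)
Line 5: ['silver', 'brick', 'display'] (min_width=20, slack=1)
Line 6: ['cheese', 'sea', 'ocean'] (min_width=16, slack=5)
Line 7: ['calendar'] (min_width=8, slack=13)

Answer: 4 3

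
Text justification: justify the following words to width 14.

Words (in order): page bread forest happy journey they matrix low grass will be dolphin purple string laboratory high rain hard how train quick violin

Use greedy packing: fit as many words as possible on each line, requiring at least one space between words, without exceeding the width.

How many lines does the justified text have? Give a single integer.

Answer: 11

Derivation:
Line 1: ['page', 'bread'] (min_width=10, slack=4)
Line 2: ['forest', 'happy'] (min_width=12, slack=2)
Line 3: ['journey', 'they'] (min_width=12, slack=2)
Line 4: ['matrix', 'low'] (min_width=10, slack=4)
Line 5: ['grass', 'will', 'be'] (min_width=13, slack=1)
Line 6: ['dolphin', 'purple'] (min_width=14, slack=0)
Line 7: ['string'] (min_width=6, slack=8)
Line 8: ['laboratory'] (min_width=10, slack=4)
Line 9: ['high', 'rain', 'hard'] (min_width=14, slack=0)
Line 10: ['how', 'train'] (min_width=9, slack=5)
Line 11: ['quick', 'violin'] (min_width=12, slack=2)
Total lines: 11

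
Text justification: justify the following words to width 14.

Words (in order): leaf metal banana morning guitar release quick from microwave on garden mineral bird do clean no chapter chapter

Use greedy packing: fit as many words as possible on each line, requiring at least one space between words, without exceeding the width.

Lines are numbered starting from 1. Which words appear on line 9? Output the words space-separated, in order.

Answer: chapter

Derivation:
Line 1: ['leaf', 'metal'] (min_width=10, slack=4)
Line 2: ['banana', 'morning'] (min_width=14, slack=0)
Line 3: ['guitar', 'release'] (min_width=14, slack=0)
Line 4: ['quick', 'from'] (min_width=10, slack=4)
Line 5: ['microwave', 'on'] (min_width=12, slack=2)
Line 6: ['garden', 'mineral'] (min_width=14, slack=0)
Line 7: ['bird', 'do', 'clean'] (min_width=13, slack=1)
Line 8: ['no', 'chapter'] (min_width=10, slack=4)
Line 9: ['chapter'] (min_width=7, slack=7)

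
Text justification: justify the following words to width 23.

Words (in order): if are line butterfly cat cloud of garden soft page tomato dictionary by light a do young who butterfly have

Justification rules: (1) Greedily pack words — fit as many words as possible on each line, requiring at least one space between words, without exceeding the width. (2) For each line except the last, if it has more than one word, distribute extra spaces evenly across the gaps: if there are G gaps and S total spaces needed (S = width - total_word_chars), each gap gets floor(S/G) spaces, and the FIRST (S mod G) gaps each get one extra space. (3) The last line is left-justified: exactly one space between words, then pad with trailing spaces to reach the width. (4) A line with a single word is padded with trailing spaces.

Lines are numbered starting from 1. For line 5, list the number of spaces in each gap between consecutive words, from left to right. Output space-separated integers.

Line 1: ['if', 'are', 'line', 'butterfly'] (min_width=21, slack=2)
Line 2: ['cat', 'cloud', 'of', 'garden'] (min_width=19, slack=4)
Line 3: ['soft', 'page', 'tomato'] (min_width=16, slack=7)
Line 4: ['dictionary', 'by', 'light', 'a'] (min_width=21, slack=2)
Line 5: ['do', 'young', 'who', 'butterfly'] (min_width=22, slack=1)
Line 6: ['have'] (min_width=4, slack=19)

Answer: 2 1 1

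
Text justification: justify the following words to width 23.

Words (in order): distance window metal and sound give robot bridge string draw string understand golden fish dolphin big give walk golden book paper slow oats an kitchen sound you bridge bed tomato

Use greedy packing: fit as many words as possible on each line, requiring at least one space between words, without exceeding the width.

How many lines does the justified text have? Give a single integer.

Line 1: ['distance', 'window', 'metal'] (min_width=21, slack=2)
Line 2: ['and', 'sound', 'give', 'robot'] (min_width=20, slack=3)
Line 3: ['bridge', 'string', 'draw'] (min_width=18, slack=5)
Line 4: ['string', 'understand'] (min_width=17, slack=6)
Line 5: ['golden', 'fish', 'dolphin', 'big'] (min_width=23, slack=0)
Line 6: ['give', 'walk', 'golden', 'book'] (min_width=21, slack=2)
Line 7: ['paper', 'slow', 'oats', 'an'] (min_width=18, slack=5)
Line 8: ['kitchen', 'sound', 'you'] (min_width=17, slack=6)
Line 9: ['bridge', 'bed', 'tomato'] (min_width=17, slack=6)
Total lines: 9

Answer: 9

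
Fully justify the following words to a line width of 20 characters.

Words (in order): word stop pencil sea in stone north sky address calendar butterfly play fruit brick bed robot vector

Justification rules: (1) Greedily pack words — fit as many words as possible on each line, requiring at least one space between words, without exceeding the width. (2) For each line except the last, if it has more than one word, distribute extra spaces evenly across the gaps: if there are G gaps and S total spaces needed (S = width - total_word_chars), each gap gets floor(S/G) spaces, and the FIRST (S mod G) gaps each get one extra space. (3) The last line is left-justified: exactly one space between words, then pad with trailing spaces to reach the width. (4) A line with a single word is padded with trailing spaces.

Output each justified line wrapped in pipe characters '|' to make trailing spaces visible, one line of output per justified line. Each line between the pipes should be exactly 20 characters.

Line 1: ['word', 'stop', 'pencil', 'sea'] (min_width=20, slack=0)
Line 2: ['in', 'stone', 'north', 'sky'] (min_width=18, slack=2)
Line 3: ['address', 'calendar'] (min_width=16, slack=4)
Line 4: ['butterfly', 'play', 'fruit'] (min_width=20, slack=0)
Line 5: ['brick', 'bed', 'robot'] (min_width=15, slack=5)
Line 6: ['vector'] (min_width=6, slack=14)

Answer: |word stop pencil sea|
|in  stone  north sky|
|address     calendar|
|butterfly play fruit|
|brick    bed   robot|
|vector              |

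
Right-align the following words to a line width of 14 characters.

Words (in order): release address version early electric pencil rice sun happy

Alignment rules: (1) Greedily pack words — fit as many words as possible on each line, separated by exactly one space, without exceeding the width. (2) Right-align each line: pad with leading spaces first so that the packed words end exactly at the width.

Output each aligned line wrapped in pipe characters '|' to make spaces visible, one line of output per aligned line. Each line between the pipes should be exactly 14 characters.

Line 1: ['release'] (min_width=7, slack=7)
Line 2: ['address'] (min_width=7, slack=7)
Line 3: ['version', 'early'] (min_width=13, slack=1)
Line 4: ['electric'] (min_width=8, slack=6)
Line 5: ['pencil', 'rice'] (min_width=11, slack=3)
Line 6: ['sun', 'happy'] (min_width=9, slack=5)

Answer: |       release|
|       address|
| version early|
|      electric|
|   pencil rice|
|     sun happy|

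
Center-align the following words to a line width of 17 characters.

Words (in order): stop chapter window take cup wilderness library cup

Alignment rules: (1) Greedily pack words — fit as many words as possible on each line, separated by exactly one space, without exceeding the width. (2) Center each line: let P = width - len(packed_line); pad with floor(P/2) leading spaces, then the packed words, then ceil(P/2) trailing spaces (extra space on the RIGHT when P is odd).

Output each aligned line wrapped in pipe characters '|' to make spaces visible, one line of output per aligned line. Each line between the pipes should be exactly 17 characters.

Answer: |  stop chapter   |
| window take cup |
|   wilderness    |
|   library cup   |

Derivation:
Line 1: ['stop', 'chapter'] (min_width=12, slack=5)
Line 2: ['window', 'take', 'cup'] (min_width=15, slack=2)
Line 3: ['wilderness'] (min_width=10, slack=7)
Line 4: ['library', 'cup'] (min_width=11, slack=6)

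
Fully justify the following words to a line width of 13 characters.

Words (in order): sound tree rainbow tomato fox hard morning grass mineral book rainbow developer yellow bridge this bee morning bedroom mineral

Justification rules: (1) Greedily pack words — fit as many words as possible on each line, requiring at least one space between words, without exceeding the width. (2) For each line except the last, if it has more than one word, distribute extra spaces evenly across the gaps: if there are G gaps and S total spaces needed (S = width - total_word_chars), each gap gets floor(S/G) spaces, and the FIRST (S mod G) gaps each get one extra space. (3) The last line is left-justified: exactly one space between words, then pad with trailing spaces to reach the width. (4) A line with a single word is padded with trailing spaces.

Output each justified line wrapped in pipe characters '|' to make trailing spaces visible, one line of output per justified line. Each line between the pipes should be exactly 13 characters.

Line 1: ['sound', 'tree'] (min_width=10, slack=3)
Line 2: ['rainbow'] (min_width=7, slack=6)
Line 3: ['tomato', 'fox'] (min_width=10, slack=3)
Line 4: ['hard', 'morning'] (min_width=12, slack=1)
Line 5: ['grass', 'mineral'] (min_width=13, slack=0)
Line 6: ['book', 'rainbow'] (min_width=12, slack=1)
Line 7: ['developer'] (min_width=9, slack=4)
Line 8: ['yellow', 'bridge'] (min_width=13, slack=0)
Line 9: ['this', 'bee'] (min_width=8, slack=5)
Line 10: ['morning'] (min_width=7, slack=6)
Line 11: ['bedroom'] (min_width=7, slack=6)
Line 12: ['mineral'] (min_width=7, slack=6)

Answer: |sound    tree|
|rainbow      |
|tomato    fox|
|hard  morning|
|grass mineral|
|book  rainbow|
|developer    |
|yellow bridge|
|this      bee|
|morning      |
|bedroom      |
|mineral      |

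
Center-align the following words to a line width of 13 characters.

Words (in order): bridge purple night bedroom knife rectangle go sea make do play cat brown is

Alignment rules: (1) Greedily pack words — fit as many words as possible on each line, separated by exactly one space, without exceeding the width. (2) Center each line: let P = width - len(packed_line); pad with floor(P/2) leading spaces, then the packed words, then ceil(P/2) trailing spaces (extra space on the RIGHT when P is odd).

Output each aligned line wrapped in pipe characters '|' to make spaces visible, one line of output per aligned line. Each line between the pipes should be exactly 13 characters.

Line 1: ['bridge', 'purple'] (min_width=13, slack=0)
Line 2: ['night', 'bedroom'] (min_width=13, slack=0)
Line 3: ['knife'] (min_width=5, slack=8)
Line 4: ['rectangle', 'go'] (min_width=12, slack=1)
Line 5: ['sea', 'make', 'do'] (min_width=11, slack=2)
Line 6: ['play', 'cat'] (min_width=8, slack=5)
Line 7: ['brown', 'is'] (min_width=8, slack=5)

Answer: |bridge purple|
|night bedroom|
|    knife    |
|rectangle go |
| sea make do |
|  play cat   |
|  brown is   |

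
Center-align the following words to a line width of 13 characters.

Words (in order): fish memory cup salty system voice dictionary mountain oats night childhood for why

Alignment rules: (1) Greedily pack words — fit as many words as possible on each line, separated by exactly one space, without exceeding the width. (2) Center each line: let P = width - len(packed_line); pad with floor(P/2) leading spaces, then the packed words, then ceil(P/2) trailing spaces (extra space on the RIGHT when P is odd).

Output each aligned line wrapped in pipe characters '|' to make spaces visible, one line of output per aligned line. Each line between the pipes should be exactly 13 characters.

Line 1: ['fish', 'memory'] (min_width=11, slack=2)
Line 2: ['cup', 'salty'] (min_width=9, slack=4)
Line 3: ['system', 'voice'] (min_width=12, slack=1)
Line 4: ['dictionary'] (min_width=10, slack=3)
Line 5: ['mountain', 'oats'] (min_width=13, slack=0)
Line 6: ['night'] (min_width=5, slack=8)
Line 7: ['childhood', 'for'] (min_width=13, slack=0)
Line 8: ['why'] (min_width=3, slack=10)

Answer: | fish memory |
|  cup salty  |
|system voice |
| dictionary  |
|mountain oats|
|    night    |
|childhood for|
|     why     |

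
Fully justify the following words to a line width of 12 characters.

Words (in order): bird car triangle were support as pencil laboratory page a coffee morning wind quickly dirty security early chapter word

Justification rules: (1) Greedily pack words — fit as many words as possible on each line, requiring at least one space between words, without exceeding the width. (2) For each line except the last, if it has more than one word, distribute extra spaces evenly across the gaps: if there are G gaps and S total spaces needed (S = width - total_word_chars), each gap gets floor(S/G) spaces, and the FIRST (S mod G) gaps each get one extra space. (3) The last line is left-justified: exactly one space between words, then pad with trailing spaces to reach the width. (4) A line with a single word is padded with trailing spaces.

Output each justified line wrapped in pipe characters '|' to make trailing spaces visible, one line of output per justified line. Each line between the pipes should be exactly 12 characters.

Line 1: ['bird', 'car'] (min_width=8, slack=4)
Line 2: ['triangle'] (min_width=8, slack=4)
Line 3: ['were', 'support'] (min_width=12, slack=0)
Line 4: ['as', 'pencil'] (min_width=9, slack=3)
Line 5: ['laboratory'] (min_width=10, slack=2)
Line 6: ['page', 'a'] (min_width=6, slack=6)
Line 7: ['coffee'] (min_width=6, slack=6)
Line 8: ['morning', 'wind'] (min_width=12, slack=0)
Line 9: ['quickly'] (min_width=7, slack=5)
Line 10: ['dirty'] (min_width=5, slack=7)
Line 11: ['security'] (min_width=8, slack=4)
Line 12: ['early'] (min_width=5, slack=7)
Line 13: ['chapter', 'word'] (min_width=12, slack=0)

Answer: |bird     car|
|triangle    |
|were support|
|as    pencil|
|laboratory  |
|page       a|
|coffee      |
|morning wind|
|quickly     |
|dirty       |
|security    |
|early       |
|chapter word|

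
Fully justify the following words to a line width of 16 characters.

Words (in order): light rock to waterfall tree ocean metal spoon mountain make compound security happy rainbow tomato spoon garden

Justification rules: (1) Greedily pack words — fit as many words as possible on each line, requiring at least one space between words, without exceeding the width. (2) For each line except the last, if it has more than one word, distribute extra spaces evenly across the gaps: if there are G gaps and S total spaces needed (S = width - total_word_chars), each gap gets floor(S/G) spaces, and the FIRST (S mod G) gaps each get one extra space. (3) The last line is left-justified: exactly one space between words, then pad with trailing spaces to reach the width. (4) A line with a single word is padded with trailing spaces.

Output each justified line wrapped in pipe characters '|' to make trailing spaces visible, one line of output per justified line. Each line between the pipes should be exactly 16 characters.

Answer: |light   rock  to|
|waterfall   tree|
|ocean      metal|
|spoon   mountain|
|make    compound|
|security   happy|
|rainbow   tomato|
|spoon garden    |

Derivation:
Line 1: ['light', 'rock', 'to'] (min_width=13, slack=3)
Line 2: ['waterfall', 'tree'] (min_width=14, slack=2)
Line 3: ['ocean', 'metal'] (min_width=11, slack=5)
Line 4: ['spoon', 'mountain'] (min_width=14, slack=2)
Line 5: ['make', 'compound'] (min_width=13, slack=3)
Line 6: ['security', 'happy'] (min_width=14, slack=2)
Line 7: ['rainbow', 'tomato'] (min_width=14, slack=2)
Line 8: ['spoon', 'garden'] (min_width=12, slack=4)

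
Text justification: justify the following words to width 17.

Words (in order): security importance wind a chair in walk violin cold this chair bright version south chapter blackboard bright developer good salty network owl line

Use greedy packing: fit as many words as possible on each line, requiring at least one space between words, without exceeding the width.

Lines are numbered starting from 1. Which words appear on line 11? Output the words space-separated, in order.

Line 1: ['security'] (min_width=8, slack=9)
Line 2: ['importance', 'wind', 'a'] (min_width=17, slack=0)
Line 3: ['chair', 'in', 'walk'] (min_width=13, slack=4)
Line 4: ['violin', 'cold', 'this'] (min_width=16, slack=1)
Line 5: ['chair', 'bright'] (min_width=12, slack=5)
Line 6: ['version', 'south'] (min_width=13, slack=4)
Line 7: ['chapter'] (min_width=7, slack=10)
Line 8: ['blackboard', 'bright'] (min_width=17, slack=0)
Line 9: ['developer', 'good'] (min_width=14, slack=3)
Line 10: ['salty', 'network', 'owl'] (min_width=17, slack=0)
Line 11: ['line'] (min_width=4, slack=13)

Answer: line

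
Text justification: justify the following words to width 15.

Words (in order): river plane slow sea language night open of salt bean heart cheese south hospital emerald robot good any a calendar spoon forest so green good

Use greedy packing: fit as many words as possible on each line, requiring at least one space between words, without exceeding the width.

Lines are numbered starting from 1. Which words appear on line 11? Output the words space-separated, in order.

Line 1: ['river', 'plane'] (min_width=11, slack=4)
Line 2: ['slow', 'sea'] (min_width=8, slack=7)
Line 3: ['language', 'night'] (min_width=14, slack=1)
Line 4: ['open', 'of', 'salt'] (min_width=12, slack=3)
Line 5: ['bean', 'heart'] (min_width=10, slack=5)
Line 6: ['cheese', 'south'] (min_width=12, slack=3)
Line 7: ['hospital'] (min_width=8, slack=7)
Line 8: ['emerald', 'robot'] (min_width=13, slack=2)
Line 9: ['good', 'any', 'a'] (min_width=10, slack=5)
Line 10: ['calendar', 'spoon'] (min_width=14, slack=1)
Line 11: ['forest', 'so', 'green'] (min_width=15, slack=0)
Line 12: ['good'] (min_width=4, slack=11)

Answer: forest so green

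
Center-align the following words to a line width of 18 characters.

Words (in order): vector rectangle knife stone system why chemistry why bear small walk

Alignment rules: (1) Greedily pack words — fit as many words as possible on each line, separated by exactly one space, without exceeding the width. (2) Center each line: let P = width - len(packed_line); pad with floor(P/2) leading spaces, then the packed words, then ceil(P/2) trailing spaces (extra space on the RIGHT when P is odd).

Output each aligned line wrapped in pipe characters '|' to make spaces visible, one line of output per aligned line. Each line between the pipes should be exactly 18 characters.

Line 1: ['vector', 'rectangle'] (min_width=16, slack=2)
Line 2: ['knife', 'stone', 'system'] (min_width=18, slack=0)
Line 3: ['why', 'chemistry', 'why'] (min_width=17, slack=1)
Line 4: ['bear', 'small', 'walk'] (min_width=15, slack=3)

Answer: | vector rectangle |
|knife stone system|
|why chemistry why |
| bear small walk  |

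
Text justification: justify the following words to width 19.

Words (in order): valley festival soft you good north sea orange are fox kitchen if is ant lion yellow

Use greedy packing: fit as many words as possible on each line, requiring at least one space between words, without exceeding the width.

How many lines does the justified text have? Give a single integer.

Answer: 5

Derivation:
Line 1: ['valley', 'festival'] (min_width=15, slack=4)
Line 2: ['soft', 'you', 'good', 'north'] (min_width=19, slack=0)
Line 3: ['sea', 'orange', 'are', 'fox'] (min_width=18, slack=1)
Line 4: ['kitchen', 'if', 'is', 'ant'] (min_width=17, slack=2)
Line 5: ['lion', 'yellow'] (min_width=11, slack=8)
Total lines: 5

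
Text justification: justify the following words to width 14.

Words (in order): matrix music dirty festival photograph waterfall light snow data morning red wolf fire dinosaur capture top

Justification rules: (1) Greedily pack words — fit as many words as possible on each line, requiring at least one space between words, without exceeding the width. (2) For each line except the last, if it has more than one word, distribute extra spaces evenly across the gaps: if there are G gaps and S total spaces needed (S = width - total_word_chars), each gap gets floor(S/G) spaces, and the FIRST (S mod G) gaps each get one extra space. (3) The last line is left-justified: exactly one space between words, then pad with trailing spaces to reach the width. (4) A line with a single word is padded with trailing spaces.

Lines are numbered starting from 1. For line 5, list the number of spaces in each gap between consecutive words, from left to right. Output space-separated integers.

Line 1: ['matrix', 'music'] (min_width=12, slack=2)
Line 2: ['dirty', 'festival'] (min_width=14, slack=0)
Line 3: ['photograph'] (min_width=10, slack=4)
Line 4: ['waterfall'] (min_width=9, slack=5)
Line 5: ['light', 'snow'] (min_width=10, slack=4)
Line 6: ['data', 'morning'] (min_width=12, slack=2)
Line 7: ['red', 'wolf', 'fire'] (min_width=13, slack=1)
Line 8: ['dinosaur'] (min_width=8, slack=6)
Line 9: ['capture', 'top'] (min_width=11, slack=3)

Answer: 5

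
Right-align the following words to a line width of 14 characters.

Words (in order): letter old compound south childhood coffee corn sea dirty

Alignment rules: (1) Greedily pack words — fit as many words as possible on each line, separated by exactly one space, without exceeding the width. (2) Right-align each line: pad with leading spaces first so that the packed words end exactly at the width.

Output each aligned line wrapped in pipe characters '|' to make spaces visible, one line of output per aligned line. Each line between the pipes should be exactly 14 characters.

Answer: |    letter old|
|compound south|
|     childhood|
|   coffee corn|
|     sea dirty|

Derivation:
Line 1: ['letter', 'old'] (min_width=10, slack=4)
Line 2: ['compound', 'south'] (min_width=14, slack=0)
Line 3: ['childhood'] (min_width=9, slack=5)
Line 4: ['coffee', 'corn'] (min_width=11, slack=3)
Line 5: ['sea', 'dirty'] (min_width=9, slack=5)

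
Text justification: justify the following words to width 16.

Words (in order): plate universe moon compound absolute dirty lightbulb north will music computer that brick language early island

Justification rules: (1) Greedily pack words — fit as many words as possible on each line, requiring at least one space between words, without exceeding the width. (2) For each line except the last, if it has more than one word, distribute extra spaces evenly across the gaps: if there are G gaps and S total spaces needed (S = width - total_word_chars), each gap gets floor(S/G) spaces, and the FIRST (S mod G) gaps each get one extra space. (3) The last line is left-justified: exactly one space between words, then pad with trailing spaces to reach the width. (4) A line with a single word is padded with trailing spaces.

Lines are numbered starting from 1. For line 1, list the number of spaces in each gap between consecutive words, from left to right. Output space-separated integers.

Answer: 3

Derivation:
Line 1: ['plate', 'universe'] (min_width=14, slack=2)
Line 2: ['moon', 'compound'] (min_width=13, slack=3)
Line 3: ['absolute', 'dirty'] (min_width=14, slack=2)
Line 4: ['lightbulb', 'north'] (min_width=15, slack=1)
Line 5: ['will', 'music'] (min_width=10, slack=6)
Line 6: ['computer', 'that'] (min_width=13, slack=3)
Line 7: ['brick', 'language'] (min_width=14, slack=2)
Line 8: ['early', 'island'] (min_width=12, slack=4)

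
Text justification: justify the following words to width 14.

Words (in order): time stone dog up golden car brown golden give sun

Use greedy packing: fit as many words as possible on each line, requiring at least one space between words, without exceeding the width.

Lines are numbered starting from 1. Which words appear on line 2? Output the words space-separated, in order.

Line 1: ['time', 'stone', 'dog'] (min_width=14, slack=0)
Line 2: ['up', 'golden', 'car'] (min_width=13, slack=1)
Line 3: ['brown', 'golden'] (min_width=12, slack=2)
Line 4: ['give', 'sun'] (min_width=8, slack=6)

Answer: up golden car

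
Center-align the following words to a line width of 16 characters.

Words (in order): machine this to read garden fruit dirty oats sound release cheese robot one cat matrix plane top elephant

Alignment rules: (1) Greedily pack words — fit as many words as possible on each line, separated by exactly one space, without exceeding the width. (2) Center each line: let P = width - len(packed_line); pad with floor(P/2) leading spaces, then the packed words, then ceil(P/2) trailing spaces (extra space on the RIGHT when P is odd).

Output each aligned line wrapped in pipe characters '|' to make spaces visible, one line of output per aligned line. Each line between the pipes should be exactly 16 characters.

Answer: |machine this to |
|  read garden   |
|fruit dirty oats|
| sound release  |
|cheese robot one|
|cat matrix plane|
|  top elephant  |

Derivation:
Line 1: ['machine', 'this', 'to'] (min_width=15, slack=1)
Line 2: ['read', 'garden'] (min_width=11, slack=5)
Line 3: ['fruit', 'dirty', 'oats'] (min_width=16, slack=0)
Line 4: ['sound', 'release'] (min_width=13, slack=3)
Line 5: ['cheese', 'robot', 'one'] (min_width=16, slack=0)
Line 6: ['cat', 'matrix', 'plane'] (min_width=16, slack=0)
Line 7: ['top', 'elephant'] (min_width=12, slack=4)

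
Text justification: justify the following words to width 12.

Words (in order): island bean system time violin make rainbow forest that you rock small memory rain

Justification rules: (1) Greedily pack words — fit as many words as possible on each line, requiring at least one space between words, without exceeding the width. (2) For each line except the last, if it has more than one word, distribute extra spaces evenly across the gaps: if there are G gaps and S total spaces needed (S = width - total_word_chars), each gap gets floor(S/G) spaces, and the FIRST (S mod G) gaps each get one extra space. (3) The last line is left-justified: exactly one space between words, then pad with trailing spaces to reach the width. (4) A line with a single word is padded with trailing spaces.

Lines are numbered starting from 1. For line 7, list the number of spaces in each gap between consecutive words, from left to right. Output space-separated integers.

Line 1: ['island', 'bean'] (min_width=11, slack=1)
Line 2: ['system', 'time'] (min_width=11, slack=1)
Line 3: ['violin', 'make'] (min_width=11, slack=1)
Line 4: ['rainbow'] (min_width=7, slack=5)
Line 5: ['forest', 'that'] (min_width=11, slack=1)
Line 6: ['you', 'rock'] (min_width=8, slack=4)
Line 7: ['small', 'memory'] (min_width=12, slack=0)
Line 8: ['rain'] (min_width=4, slack=8)

Answer: 1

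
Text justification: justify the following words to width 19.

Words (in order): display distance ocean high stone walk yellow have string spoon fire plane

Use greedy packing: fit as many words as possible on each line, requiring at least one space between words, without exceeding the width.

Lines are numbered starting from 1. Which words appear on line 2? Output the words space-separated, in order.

Line 1: ['display', 'distance'] (min_width=16, slack=3)
Line 2: ['ocean', 'high', 'stone'] (min_width=16, slack=3)
Line 3: ['walk', 'yellow', 'have'] (min_width=16, slack=3)
Line 4: ['string', 'spoon', 'fire'] (min_width=17, slack=2)
Line 5: ['plane'] (min_width=5, slack=14)

Answer: ocean high stone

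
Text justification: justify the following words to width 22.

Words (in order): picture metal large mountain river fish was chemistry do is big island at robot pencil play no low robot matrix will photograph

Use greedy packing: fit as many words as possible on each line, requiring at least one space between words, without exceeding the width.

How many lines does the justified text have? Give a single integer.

Line 1: ['picture', 'metal', 'large'] (min_width=19, slack=3)
Line 2: ['mountain', 'river', 'fish'] (min_width=19, slack=3)
Line 3: ['was', 'chemistry', 'do', 'is'] (min_width=19, slack=3)
Line 4: ['big', 'island', 'at', 'robot'] (min_width=19, slack=3)
Line 5: ['pencil', 'play', 'no', 'low'] (min_width=18, slack=4)
Line 6: ['robot', 'matrix', 'will'] (min_width=17, slack=5)
Line 7: ['photograph'] (min_width=10, slack=12)
Total lines: 7

Answer: 7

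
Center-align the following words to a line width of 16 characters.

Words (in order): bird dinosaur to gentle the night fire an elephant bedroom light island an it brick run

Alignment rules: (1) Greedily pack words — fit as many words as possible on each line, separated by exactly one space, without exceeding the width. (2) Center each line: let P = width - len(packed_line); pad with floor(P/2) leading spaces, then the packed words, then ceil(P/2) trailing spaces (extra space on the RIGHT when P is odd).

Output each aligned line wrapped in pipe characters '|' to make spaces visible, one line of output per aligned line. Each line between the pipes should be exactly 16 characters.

Line 1: ['bird', 'dinosaur', 'to'] (min_width=16, slack=0)
Line 2: ['gentle', 'the', 'night'] (min_width=16, slack=0)
Line 3: ['fire', 'an', 'elephant'] (min_width=16, slack=0)
Line 4: ['bedroom', 'light'] (min_width=13, slack=3)
Line 5: ['island', 'an', 'it'] (min_width=12, slack=4)
Line 6: ['brick', 'run'] (min_width=9, slack=7)

Answer: |bird dinosaur to|
|gentle the night|
|fire an elephant|
| bedroom light  |
|  island an it  |
|   brick run    |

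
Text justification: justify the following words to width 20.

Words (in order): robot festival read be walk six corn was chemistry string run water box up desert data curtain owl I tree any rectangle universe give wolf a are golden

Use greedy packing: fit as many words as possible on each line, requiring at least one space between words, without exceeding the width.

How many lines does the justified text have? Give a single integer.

Answer: 8

Derivation:
Line 1: ['robot', 'festival', 'read'] (min_width=19, slack=1)
Line 2: ['be', 'walk', 'six', 'corn', 'was'] (min_width=20, slack=0)
Line 3: ['chemistry', 'string', 'run'] (min_width=20, slack=0)
Line 4: ['water', 'box', 'up', 'desert'] (min_width=19, slack=1)
Line 5: ['data', 'curtain', 'owl', 'I'] (min_width=18, slack=2)
Line 6: ['tree', 'any', 'rectangle'] (min_width=18, slack=2)
Line 7: ['universe', 'give', 'wolf', 'a'] (min_width=20, slack=0)
Line 8: ['are', 'golden'] (min_width=10, slack=10)
Total lines: 8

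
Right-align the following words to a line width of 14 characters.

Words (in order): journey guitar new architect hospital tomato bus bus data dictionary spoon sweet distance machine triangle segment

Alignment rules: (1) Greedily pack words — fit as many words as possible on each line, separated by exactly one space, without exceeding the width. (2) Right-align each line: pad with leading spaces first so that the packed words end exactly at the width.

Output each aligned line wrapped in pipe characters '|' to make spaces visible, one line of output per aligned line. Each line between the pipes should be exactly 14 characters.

Answer: |journey guitar|
| new architect|
|      hospital|
|tomato bus bus|
|          data|
|    dictionary|
|   spoon sweet|
|      distance|
|       machine|
|      triangle|
|       segment|

Derivation:
Line 1: ['journey', 'guitar'] (min_width=14, slack=0)
Line 2: ['new', 'architect'] (min_width=13, slack=1)
Line 3: ['hospital'] (min_width=8, slack=6)
Line 4: ['tomato', 'bus', 'bus'] (min_width=14, slack=0)
Line 5: ['data'] (min_width=4, slack=10)
Line 6: ['dictionary'] (min_width=10, slack=4)
Line 7: ['spoon', 'sweet'] (min_width=11, slack=3)
Line 8: ['distance'] (min_width=8, slack=6)
Line 9: ['machine'] (min_width=7, slack=7)
Line 10: ['triangle'] (min_width=8, slack=6)
Line 11: ['segment'] (min_width=7, slack=7)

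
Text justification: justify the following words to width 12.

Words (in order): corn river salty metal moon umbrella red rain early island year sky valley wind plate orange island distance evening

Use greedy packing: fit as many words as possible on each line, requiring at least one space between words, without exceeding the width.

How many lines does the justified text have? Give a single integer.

Line 1: ['corn', 'river'] (min_width=10, slack=2)
Line 2: ['salty', 'metal'] (min_width=11, slack=1)
Line 3: ['moon'] (min_width=4, slack=8)
Line 4: ['umbrella', 'red'] (min_width=12, slack=0)
Line 5: ['rain', 'early'] (min_width=10, slack=2)
Line 6: ['island', 'year'] (min_width=11, slack=1)
Line 7: ['sky', 'valley'] (min_width=10, slack=2)
Line 8: ['wind', 'plate'] (min_width=10, slack=2)
Line 9: ['orange'] (min_width=6, slack=6)
Line 10: ['island'] (min_width=6, slack=6)
Line 11: ['distance'] (min_width=8, slack=4)
Line 12: ['evening'] (min_width=7, slack=5)
Total lines: 12

Answer: 12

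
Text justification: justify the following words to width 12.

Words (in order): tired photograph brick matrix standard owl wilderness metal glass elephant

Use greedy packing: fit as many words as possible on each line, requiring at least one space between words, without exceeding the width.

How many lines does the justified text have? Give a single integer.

Line 1: ['tired'] (min_width=5, slack=7)
Line 2: ['photograph'] (min_width=10, slack=2)
Line 3: ['brick', 'matrix'] (min_width=12, slack=0)
Line 4: ['standard', 'owl'] (min_width=12, slack=0)
Line 5: ['wilderness'] (min_width=10, slack=2)
Line 6: ['metal', 'glass'] (min_width=11, slack=1)
Line 7: ['elephant'] (min_width=8, slack=4)
Total lines: 7

Answer: 7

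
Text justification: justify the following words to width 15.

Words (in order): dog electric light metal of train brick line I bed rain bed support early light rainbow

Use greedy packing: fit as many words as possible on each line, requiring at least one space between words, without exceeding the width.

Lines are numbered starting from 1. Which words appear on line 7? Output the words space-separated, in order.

Line 1: ['dog', 'electric'] (min_width=12, slack=3)
Line 2: ['light', 'metal', 'of'] (min_width=14, slack=1)
Line 3: ['train', 'brick'] (min_width=11, slack=4)
Line 4: ['line', 'I', 'bed', 'rain'] (min_width=15, slack=0)
Line 5: ['bed', 'support'] (min_width=11, slack=4)
Line 6: ['early', 'light'] (min_width=11, slack=4)
Line 7: ['rainbow'] (min_width=7, slack=8)

Answer: rainbow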